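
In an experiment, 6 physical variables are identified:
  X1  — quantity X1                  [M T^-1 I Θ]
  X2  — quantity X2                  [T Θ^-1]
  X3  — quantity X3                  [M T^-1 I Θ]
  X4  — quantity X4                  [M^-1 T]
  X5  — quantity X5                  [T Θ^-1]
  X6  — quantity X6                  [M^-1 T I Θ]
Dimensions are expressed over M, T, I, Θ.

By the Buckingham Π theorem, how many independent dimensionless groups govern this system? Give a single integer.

3

Write exponents as rows M,T,I,Θ / cols X1,X2,X3,X4,X5,X6:
  M: [ 1  0  1 -1  0 -1]
  T: [-1  1 -1  1  1  1]
  I: [ 1  0  1  0  0  1]
  Θ: [ 1 -1  1  0 -1  1]
Row reduction gives pivot columns X1,X2,X4; rank = 3
n=6, r=3 ⇒ 3 dimensionless groups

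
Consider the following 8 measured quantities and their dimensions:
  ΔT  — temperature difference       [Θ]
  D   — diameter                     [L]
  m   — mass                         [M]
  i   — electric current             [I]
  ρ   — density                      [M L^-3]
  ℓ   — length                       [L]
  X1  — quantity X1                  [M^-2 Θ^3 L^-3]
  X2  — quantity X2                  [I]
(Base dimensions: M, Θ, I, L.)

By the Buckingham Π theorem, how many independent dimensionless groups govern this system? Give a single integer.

Write exponents as rows M,Θ,I,L / cols ΔT,D,m,i,ρ,ℓ,X1,X2:
  M: [ 0  0  1  0  1  0 -2  0]
  Θ: [ 1  0  0  0  0  0  3  0]
  I: [ 0  0  0  1  0  0  0  1]
  L: [ 0  1  0  0 -3  1 -3  0]
RREF → pivots at {ΔT,D,m,i} ⇒ r = 4
Π count = n − r = 8 − 4 = 4

4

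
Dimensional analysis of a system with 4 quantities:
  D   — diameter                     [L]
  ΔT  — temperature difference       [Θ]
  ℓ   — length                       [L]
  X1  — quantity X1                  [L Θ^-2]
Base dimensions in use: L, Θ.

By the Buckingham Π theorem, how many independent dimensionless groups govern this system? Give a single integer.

2

Write exponents as rows L,Θ / cols D,ΔT,ℓ,X1:
  L: [ 1  0  1  1]
  Θ: [ 0  1  0 -2]
RREF → pivots at {D,ΔT} ⇒ r = 2
4 vars − rank 2 = 2 Π groups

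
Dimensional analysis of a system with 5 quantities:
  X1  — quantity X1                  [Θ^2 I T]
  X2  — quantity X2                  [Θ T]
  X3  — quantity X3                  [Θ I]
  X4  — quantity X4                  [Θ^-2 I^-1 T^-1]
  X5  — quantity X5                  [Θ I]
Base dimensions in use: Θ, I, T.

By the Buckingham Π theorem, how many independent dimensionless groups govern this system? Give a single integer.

3

Dimensional matrix (Θ×I×T by X1×X2×X3×X4×X5):
  Θ: [ 2  1  1 -2  1]
  I: [ 1  0  1 -1  1]
  T: [ 1  1  0 -1  0]
RREF → pivots at {X1,X2} ⇒ r = 2
5 vars − rank 2 = 3 Π groups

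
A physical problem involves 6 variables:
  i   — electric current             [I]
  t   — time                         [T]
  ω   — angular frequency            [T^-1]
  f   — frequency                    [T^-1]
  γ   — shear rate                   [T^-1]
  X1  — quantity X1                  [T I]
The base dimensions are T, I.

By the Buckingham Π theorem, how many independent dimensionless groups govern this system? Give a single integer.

Write exponents as rows T,I / cols i,t,ω,f,γ,X1:
  T: [ 0  1 -1 -1 -1  1]
  I: [ 1  0  0  0  0  1]
RREF → pivots at {i,t} ⇒ r = 2
Π count = n − r = 6 − 2 = 4

4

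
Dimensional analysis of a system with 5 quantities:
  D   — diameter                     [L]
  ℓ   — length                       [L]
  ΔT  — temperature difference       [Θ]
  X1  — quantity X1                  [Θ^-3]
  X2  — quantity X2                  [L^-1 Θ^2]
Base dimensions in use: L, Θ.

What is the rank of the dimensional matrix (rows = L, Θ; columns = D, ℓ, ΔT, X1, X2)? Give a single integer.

2

Write exponents as rows L,Θ / cols D,ℓ,ΔT,X1,X2:
  L: [ 1  1  0  0 -1]
  Θ: [ 0  0  1 -3  2]
Row reduction gives pivot columns D,ΔT; rank = 2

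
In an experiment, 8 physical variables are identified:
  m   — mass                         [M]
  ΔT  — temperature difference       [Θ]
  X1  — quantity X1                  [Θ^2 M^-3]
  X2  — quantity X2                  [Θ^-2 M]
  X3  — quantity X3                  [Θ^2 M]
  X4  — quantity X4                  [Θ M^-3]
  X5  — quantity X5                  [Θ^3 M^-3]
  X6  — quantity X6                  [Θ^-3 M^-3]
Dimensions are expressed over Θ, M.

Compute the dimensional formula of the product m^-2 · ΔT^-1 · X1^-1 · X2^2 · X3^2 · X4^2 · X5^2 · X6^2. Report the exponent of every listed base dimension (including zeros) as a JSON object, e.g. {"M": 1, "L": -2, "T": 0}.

Exponent matrix [Θ,M] × [m,ΔT,X1,X2,X3,X4,X5,X6]:
  Θ: [ 0  1  2 -2  2  1  3 -3]
  M: [ 1  0 -3  1  1 -3 -3 -3]
  [Θ]: (-2)·0+(-1)·1+(-1)·2+(2)·-2+(2)·2+(2)·1+(2)·3+(2)·-3 = -1
  [M]: (-2)·1+(-1)·0+(-1)·-3+(2)·1+(2)·1+(2)·-3+(2)·-3+(2)·-3 = -13
⇒ Θ^-1 M^-13

{"Θ": -1, "M": -13}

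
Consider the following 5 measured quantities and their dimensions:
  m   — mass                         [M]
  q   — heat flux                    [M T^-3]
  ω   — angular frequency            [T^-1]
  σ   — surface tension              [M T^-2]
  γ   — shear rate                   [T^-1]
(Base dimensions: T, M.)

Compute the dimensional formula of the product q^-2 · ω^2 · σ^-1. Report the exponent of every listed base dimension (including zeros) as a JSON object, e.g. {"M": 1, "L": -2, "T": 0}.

{"T": 6, "M": -3}

Dimensional matrix (T×M by m×q×ω×σ×γ):
  T: [ 0 -3 -1 -2 -1]
  M: [ 1  1  0  1  0]
  [T]: (-2)·-3+(2)·-1+(-1)·-2 = 6
  [M]: (-2)·1+(2)·0+(-1)·1 = -3
⇒ T^6 M^-3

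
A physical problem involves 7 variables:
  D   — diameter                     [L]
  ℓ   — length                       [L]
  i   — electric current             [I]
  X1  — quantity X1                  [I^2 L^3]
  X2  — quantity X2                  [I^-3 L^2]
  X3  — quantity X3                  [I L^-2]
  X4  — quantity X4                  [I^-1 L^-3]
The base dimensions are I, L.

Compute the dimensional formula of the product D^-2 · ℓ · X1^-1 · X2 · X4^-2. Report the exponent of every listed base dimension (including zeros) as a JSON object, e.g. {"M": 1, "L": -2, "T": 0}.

{"I": -3, "L": 4}

Dimensional matrix (I×L by D×ℓ×i×X1×X2×X3×X4):
  I: [ 0  0  1  2 -3  1 -1]
  L: [ 1  1  0  3  2 -2 -3]
  [I]: (-2)·0+(1)·0+(-1)·2+(1)·-3+(-2)·-1 = -3
  [L]: (-2)·1+(1)·1+(-1)·3+(1)·2+(-2)·-3 = 4
⇒ I^-3 L^4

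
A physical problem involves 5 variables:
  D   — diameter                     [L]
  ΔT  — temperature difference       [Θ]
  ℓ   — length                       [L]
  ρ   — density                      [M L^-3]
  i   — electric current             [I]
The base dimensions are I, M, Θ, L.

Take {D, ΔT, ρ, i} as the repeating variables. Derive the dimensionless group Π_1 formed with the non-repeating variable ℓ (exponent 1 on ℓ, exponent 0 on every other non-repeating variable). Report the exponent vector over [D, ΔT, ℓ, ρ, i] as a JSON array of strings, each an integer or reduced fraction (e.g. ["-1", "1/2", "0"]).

Write exponents as rows I,M,Θ,L / cols D,ΔT,ℓ,ρ,i:
  I: [ 0  0  0  0  1]
  M: [ 0  0  0  1  0]
  Θ: [ 0  1  0  0  0]
  L: [ 1  0  1 -3  0]
Echelon form has 4 nonzero rows (pivots: D,ΔT,ρ,i)
Pivot set = {D,ΔT,ρ,i}, free = {ℓ}
RREF:
  r0: [   1    0    1    0    0]
  r1: [   0    1    0    0    0]
  r2: [   0    0    0    1    0]
  r3: [   0    0    0    0    1]
Fix exponent of ℓ at 1; solve each RREF row for its pivot's exponent:
  r0: exp(D) + (1)·1 = 0 ⇒ exp(D) = -1
  r1: exp(ΔT) + (0)·1 = 0 ⇒ exp(ΔT) = 0
  r2: exp(ρ) + (0)·1 = 0 ⇒ exp(ρ) = 0
  r3: exp(i) + (0)·1 = 0 ⇒ exp(i) = 0
Π_1 = D^-1 · ℓ

["-1", "0", "1", "0", "0"]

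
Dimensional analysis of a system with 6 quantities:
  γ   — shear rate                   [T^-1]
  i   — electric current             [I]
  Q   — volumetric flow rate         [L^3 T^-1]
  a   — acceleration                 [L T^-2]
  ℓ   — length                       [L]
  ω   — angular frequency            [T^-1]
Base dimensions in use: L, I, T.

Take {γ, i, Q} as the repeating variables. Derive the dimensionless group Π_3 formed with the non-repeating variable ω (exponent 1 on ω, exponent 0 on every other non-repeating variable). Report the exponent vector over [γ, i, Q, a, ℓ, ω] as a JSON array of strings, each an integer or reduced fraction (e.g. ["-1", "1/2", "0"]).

["-1", "0", "0", "0", "0", "1"]

Dimensional matrix (L×I×T by γ×i×Q×a×ℓ×ω):
  L: [ 0  0  3  1  1  0]
  I: [ 0  1  0  0  0  0]
  T: [-1  0 -1 -2  0 -1]
Echelon form has 3 nonzero rows (pivots: γ,i,Q)
Repeat: γ,i,Q; free: a,ℓ,ω
RREF:
  r0: [   1    0    0  5/3 -1/3    1]
  r1: [   0    1    0    0    0    0]
  r2: [   0    0    1  1/3  1/3    0]
Fix exponent of ω at 1, a at 0, ℓ at 0; solve each RREF row for its pivot's exponent:
  r0: exp(γ) + (1)·1 = 0 ⇒ exp(γ) = -1
  r1: exp(i) + (0)·1 = 0 ⇒ exp(i) = 0
  r2: exp(Q) + (0)·1 = 0 ⇒ exp(Q) = 0
Π_3 = γ^-1 · ω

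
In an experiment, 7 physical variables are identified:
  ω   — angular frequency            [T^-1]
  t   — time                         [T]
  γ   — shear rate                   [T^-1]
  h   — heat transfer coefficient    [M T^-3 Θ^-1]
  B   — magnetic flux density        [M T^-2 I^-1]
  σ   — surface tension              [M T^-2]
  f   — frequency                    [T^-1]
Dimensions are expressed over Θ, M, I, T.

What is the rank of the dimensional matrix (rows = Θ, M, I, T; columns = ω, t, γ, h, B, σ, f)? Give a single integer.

Dimensional matrix (Θ×M×I×T by ω×t×γ×h×B×σ×f):
  Θ: [ 0  0  0 -1  0  0  0]
  M: [ 0  0  0  1  1  1  0]
  I: [ 0  0  0  0 -1  0  0]
  T: [-1  1 -1 -3 -2 -2 -1]
RREF → pivots at {ω,h,B,σ} ⇒ r = 4

4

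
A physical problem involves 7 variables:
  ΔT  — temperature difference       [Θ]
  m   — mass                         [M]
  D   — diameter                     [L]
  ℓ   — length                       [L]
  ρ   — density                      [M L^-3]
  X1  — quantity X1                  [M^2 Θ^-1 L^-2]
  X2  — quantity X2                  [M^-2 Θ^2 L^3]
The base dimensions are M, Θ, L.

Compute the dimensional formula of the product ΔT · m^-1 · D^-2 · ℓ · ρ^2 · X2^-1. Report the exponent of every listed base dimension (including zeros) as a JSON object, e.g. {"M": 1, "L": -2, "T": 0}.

{"M": 3, "Θ": -1, "L": -10}

Write exponents as rows M,Θ,L / cols ΔT,m,D,ℓ,ρ,X1,X2:
  M: [ 0  1  0  0  1  2 -2]
  Θ: [ 1  0  0  0  0 -1  2]
  L: [ 0  0  1  1 -3 -2  3]
  [M]: (1)·0+(-1)·1+(-2)·0+(1)·0+(2)·1+(-1)·-2 = 3
  [Θ]: (1)·1+(-1)·0+(-2)·0+(1)·0+(2)·0+(-1)·2 = -1
  [L]: (1)·0+(-1)·0+(-2)·1+(1)·1+(2)·-3+(-1)·3 = -10
⇒ M^3 Θ^-1 L^-10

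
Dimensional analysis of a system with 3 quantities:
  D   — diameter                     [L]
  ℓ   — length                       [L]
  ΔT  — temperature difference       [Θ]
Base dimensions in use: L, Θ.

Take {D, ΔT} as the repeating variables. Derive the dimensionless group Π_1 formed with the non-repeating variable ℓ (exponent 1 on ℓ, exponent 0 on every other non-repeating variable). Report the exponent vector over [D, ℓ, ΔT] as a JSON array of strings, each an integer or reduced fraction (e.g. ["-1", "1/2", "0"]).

Write exponents as rows L,Θ / cols D,ℓ,ΔT:
  L: [ 1  1  0]
  Θ: [ 0  0  1]
Echelon form has 2 nonzero rows (pivots: D,ΔT)
Pivot set = {D,ΔT}, free = {ℓ}
RREF:
  r0: [   1    1    0]
  r1: [   0    0    1]
Fix exponent of ℓ at 1; solve each RREF row for its pivot's exponent:
  r0: exp(D) + (1)·1 = 0 ⇒ exp(D) = -1
  r1: exp(ΔT) + (0)·1 = 0 ⇒ exp(ΔT) = 0
Π_1 = D^-1 · ℓ

["-1", "1", "0"]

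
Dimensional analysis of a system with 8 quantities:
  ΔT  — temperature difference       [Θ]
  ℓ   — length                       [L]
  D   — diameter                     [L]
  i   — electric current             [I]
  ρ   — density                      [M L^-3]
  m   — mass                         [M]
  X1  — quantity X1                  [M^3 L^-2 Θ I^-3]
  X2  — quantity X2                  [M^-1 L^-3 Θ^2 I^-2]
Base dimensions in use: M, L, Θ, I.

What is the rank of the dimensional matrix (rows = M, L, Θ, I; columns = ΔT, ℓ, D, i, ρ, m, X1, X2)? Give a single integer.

Exponent matrix [M,L,Θ,I] × [ΔT,ℓ,D,i,ρ,m,X1,X2]:
  M: [ 0  0  0  0  1  1  3 -1]
  L: [ 0  1  1  0 -3  0 -2 -3]
  Θ: [ 1  0  0  0  0  0  1  2]
  I: [ 0  0  0  1  0  0 -3 -2]
Row reduction gives pivot columns ΔT,ℓ,i,ρ; rank = 4

4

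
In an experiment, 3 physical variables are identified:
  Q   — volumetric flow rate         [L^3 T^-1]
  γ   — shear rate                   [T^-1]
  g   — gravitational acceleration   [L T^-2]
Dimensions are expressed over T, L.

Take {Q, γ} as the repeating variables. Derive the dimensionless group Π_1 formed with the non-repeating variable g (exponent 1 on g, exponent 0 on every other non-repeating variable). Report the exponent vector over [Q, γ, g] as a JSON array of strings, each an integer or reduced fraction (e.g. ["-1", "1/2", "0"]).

["-1/3", "-5/3", "1"]

Write exponents as rows T,L / cols Q,γ,g:
  T: [-1 -1 -2]
  L: [ 3  0  1]
Echelon form has 2 nonzero rows (pivots: Q,γ)
Repeat: Q,γ; free: g
RREF:
  r0: [   1    0  1/3]
  r1: [   0    1  5/3]
Fix exponent of g at 1; solve each RREF row for its pivot's exponent:
  r0: exp(Q) + (1/3)·1 = 0 ⇒ exp(Q) = -1/3
  r1: exp(γ) + (5/3)·1 = 0 ⇒ exp(γ) = -5/3
Π_1 = Q^(-1/3) · γ^(-5/3) · g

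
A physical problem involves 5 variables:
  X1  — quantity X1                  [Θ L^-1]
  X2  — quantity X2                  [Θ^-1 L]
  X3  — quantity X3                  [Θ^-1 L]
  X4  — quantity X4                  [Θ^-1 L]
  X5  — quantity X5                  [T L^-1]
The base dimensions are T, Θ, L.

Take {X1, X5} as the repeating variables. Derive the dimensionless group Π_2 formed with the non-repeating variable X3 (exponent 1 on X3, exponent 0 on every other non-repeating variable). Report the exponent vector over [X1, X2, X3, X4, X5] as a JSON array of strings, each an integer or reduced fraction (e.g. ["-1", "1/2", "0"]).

["1", "0", "1", "0", "0"]

Write exponents as rows T,Θ,L / cols X1,X2,X3,X4,X5:
  T: [ 0  0  0  0  1]
  Θ: [ 1 -1 -1 -1  0]
  L: [-1  1  1  1 -1]
RREF → pivots at {X1,X5} ⇒ r = 2
Repeat: X1,X5; free: X2,X3,X4
RREF:
  r0: [   1   -1   -1   -1    0]
  r1: [   0    0    0    0    1]
  r2: [   0    0    0    0    0]
Fix exponent of X3 at 1, X2 at 0, X4 at 0; solve each RREF row for its pivot's exponent:
  r0: exp(X1) + (-1)·1 = 0 ⇒ exp(X1) = 1
  r1: exp(X5) + (0)·1 = 0 ⇒ exp(X5) = 0
Π_2 = X1 · X3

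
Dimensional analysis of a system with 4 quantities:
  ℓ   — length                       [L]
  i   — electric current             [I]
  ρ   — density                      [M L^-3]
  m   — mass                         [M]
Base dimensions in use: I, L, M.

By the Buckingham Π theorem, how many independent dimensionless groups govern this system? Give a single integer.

Exponent matrix [I,L,M] × [ℓ,i,ρ,m]:
  I: [ 0  1  0  0]
  L: [ 1  0 -3  0]
  M: [ 0  0  1  1]
Echelon form has 3 nonzero rows (pivots: ℓ,i,ρ)
4 vars − rank 3 = 1 Π group

1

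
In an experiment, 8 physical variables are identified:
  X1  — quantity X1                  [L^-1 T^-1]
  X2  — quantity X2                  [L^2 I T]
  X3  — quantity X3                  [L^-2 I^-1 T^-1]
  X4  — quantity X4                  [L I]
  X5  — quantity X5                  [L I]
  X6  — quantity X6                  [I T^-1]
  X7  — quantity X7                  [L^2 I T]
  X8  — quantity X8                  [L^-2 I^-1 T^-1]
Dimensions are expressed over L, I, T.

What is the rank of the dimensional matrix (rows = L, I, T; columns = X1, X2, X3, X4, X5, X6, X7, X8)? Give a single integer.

2

Dimensional matrix (L×I×T by X1×X2×X3×X4×X5×X6×X7×X8):
  L: [-1  2 -2  1  1  0  2 -2]
  I: [ 0  1 -1  1  1  1  1 -1]
  T: [-1  1 -1  0  0 -1  1 -1]
Echelon form has 2 nonzero rows (pivots: X1,X2)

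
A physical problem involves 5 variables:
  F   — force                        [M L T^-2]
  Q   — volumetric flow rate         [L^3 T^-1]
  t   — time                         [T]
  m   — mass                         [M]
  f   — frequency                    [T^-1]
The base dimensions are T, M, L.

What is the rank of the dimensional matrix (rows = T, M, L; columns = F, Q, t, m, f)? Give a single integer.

Write exponents as rows T,M,L / cols F,Q,t,m,f:
  T: [-2 -1  1  0 -1]
  M: [ 1  0  0  1  0]
  L: [ 1  3  0  0  0]
Echelon form has 3 nonzero rows (pivots: F,Q,t)

3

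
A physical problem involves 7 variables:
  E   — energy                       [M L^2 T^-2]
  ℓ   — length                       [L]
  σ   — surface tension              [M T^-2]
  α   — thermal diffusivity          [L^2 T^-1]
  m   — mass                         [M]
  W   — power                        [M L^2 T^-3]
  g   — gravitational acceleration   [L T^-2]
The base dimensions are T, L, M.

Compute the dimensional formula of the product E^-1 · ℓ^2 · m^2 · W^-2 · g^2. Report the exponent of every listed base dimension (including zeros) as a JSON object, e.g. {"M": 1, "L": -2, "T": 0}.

Exponent matrix [T,L,M] × [E,ℓ,σ,α,m,W,g]:
  T: [-2  0 -2 -1  0 -3 -2]
  L: [ 2  1  0  2  0  2  1]
  M: [ 1  0  1  0  1  1  0]
  [T]: (-1)·-2+(2)·0+(2)·0+(-2)·-3+(2)·-2 = 4
  [L]: (-1)·2+(2)·1+(2)·0+(-2)·2+(2)·1 = -2
  [M]: (-1)·1+(2)·0+(2)·1+(-2)·1+(2)·0 = -1
⇒ T^4 L^-2 M^-1

{"T": 4, "L": -2, "M": -1}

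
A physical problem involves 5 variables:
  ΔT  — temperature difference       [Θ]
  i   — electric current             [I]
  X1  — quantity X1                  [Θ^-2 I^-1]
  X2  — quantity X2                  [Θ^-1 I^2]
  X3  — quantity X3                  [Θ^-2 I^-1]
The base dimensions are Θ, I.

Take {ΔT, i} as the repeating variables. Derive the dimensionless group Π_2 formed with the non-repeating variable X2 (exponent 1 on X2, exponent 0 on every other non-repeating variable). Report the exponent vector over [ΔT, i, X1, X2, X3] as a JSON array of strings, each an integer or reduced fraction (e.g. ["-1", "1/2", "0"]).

Write exponents as rows Θ,I / cols ΔT,i,X1,X2,X3:
  Θ: [ 1  0 -2 -1 -2]
  I: [ 0  1 -1  2 -1]
Echelon form has 2 nonzero rows (pivots: ΔT,i)
Pivot set = {ΔT,i}, free = {X1,X2,X3}
RREF:
  r0: [   1    0   -2   -1   -2]
  r1: [   0    1   -1    2   -1]
Fix exponent of X2 at 1, X1 at 0, X3 at 0; solve each RREF row for its pivot's exponent:
  r0: exp(ΔT) + (-1)·1 = 0 ⇒ exp(ΔT) = 1
  r1: exp(i) + (2)·1 = 0 ⇒ exp(i) = -2
Π_2 = ΔT · i^-2 · X2

["1", "-2", "0", "1", "0"]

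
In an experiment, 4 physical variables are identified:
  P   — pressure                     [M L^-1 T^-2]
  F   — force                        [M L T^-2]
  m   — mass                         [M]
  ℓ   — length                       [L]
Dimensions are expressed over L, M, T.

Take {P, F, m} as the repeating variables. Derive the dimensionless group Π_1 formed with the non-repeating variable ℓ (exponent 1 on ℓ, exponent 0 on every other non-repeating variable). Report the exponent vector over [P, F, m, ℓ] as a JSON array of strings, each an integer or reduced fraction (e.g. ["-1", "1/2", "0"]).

["1/2", "-1/2", "0", "1"]

Dimensional matrix (L×M×T by P×F×m×ℓ):
  L: [-1  1  0  1]
  M: [ 1  1  1  0]
  T: [-2 -2  0  0]
RREF → pivots at {P,F,m} ⇒ r = 3
Repeat: P,F,m; free: ℓ
RREF:
  r0: [   1    0    0 -1/2]
  r1: [   0    1    0  1/2]
  r2: [   0    0    1    0]
Fix exponent of ℓ at 1; solve each RREF row for its pivot's exponent:
  r0: exp(P) + (-1/2)·1 = 0 ⇒ exp(P) = 1/2
  r1: exp(F) + (1/2)·1 = 0 ⇒ exp(F) = -1/2
  r2: exp(m) + (0)·1 = 0 ⇒ exp(m) = 0
Π_1 = P^(1/2) · F^(-1/2) · ℓ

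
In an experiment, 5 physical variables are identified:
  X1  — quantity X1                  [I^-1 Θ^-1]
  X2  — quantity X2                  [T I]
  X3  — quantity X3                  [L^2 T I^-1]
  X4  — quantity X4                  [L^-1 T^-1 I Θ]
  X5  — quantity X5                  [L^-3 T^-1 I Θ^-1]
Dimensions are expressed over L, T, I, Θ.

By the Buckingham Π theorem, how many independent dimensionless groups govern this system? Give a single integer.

Dimensional matrix (L×T×I×Θ by X1×X2×X3×X4×X5):
  L: [ 0  0  2 -1 -3]
  T: [ 0  1  1 -1 -1]
  I: [-1  1 -1  1  1]
  Θ: [-1  0  0  1 -1]
Echelon form has 3 nonzero rows (pivots: X1,X2,X3)
5 vars − rank 3 = 2 Π groups

2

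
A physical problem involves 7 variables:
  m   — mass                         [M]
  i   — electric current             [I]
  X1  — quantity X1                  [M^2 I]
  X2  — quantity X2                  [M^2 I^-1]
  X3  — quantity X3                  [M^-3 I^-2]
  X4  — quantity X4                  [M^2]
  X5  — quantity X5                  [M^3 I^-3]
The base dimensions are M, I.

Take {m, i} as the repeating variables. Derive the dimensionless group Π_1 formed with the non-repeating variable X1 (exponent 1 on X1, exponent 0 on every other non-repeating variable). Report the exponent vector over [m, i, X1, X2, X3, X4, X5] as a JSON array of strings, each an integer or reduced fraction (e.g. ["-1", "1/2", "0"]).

Write exponents as rows M,I / cols m,i,X1,X2,X3,X4,X5:
  M: [ 1  0  2  2 -3  2  3]
  I: [ 0  1  1 -1 -2  0 -3]
RREF → pivots at {m,i} ⇒ r = 2
Repeat: m,i; free: X1,X2,X3,X4,X5
RREF:
  r0: [   1    0    2    2   -3    2    3]
  r1: [   0    1    1   -1   -2    0   -3]
Fix exponent of X1 at 1, X2 at 0, X3 at 0, X4 at 0, X5 at 0; solve each RREF row for its pivot's exponent:
  r0: exp(m) + (2)·1 = 0 ⇒ exp(m) = -2
  r1: exp(i) + (1)·1 = 0 ⇒ exp(i) = -1
Π_1 = m^-2 · i^-1 · X1

["-2", "-1", "1", "0", "0", "0", "0"]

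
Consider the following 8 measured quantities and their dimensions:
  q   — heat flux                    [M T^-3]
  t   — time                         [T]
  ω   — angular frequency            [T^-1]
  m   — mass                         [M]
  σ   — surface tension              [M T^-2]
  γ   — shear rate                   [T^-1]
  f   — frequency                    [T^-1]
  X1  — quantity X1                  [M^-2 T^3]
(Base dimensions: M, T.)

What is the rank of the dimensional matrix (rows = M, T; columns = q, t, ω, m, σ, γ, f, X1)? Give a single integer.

2

Exponent matrix [M,T] × [q,t,ω,m,σ,γ,f,X1]:
  M: [ 1  0  0  1  1  0  0 -2]
  T: [-3  1 -1  0 -2 -1 -1  3]
RREF → pivots at {q,t} ⇒ r = 2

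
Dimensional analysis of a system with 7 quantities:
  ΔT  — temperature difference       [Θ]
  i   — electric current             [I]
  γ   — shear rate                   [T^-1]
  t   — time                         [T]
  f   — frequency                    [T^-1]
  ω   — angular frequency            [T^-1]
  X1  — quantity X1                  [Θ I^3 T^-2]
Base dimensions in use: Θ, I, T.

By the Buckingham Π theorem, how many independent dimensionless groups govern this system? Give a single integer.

4

Exponent matrix [Θ,I,T] × [ΔT,i,γ,t,f,ω,X1]:
  Θ: [ 1  0  0  0  0  0  1]
  I: [ 0  1  0  0  0  0  3]
  T: [ 0  0 -1  1 -1 -1 -2]
Echelon form has 3 nonzero rows (pivots: ΔT,i,γ)
Π count = n − r = 7 − 3 = 4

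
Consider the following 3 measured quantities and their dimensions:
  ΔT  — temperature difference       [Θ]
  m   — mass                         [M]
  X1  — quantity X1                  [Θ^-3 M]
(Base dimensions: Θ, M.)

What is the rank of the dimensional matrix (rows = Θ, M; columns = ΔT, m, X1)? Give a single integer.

2

Exponent matrix [Θ,M] × [ΔT,m,X1]:
  Θ: [ 1  0 -3]
  M: [ 0  1  1]
RREF → pivots at {ΔT,m} ⇒ r = 2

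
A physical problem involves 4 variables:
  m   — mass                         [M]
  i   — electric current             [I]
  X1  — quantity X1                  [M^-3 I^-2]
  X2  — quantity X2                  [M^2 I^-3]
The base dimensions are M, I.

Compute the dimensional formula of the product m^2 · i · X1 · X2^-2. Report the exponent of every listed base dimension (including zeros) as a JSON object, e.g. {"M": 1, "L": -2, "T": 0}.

Dimensional matrix (M×I by m×i×X1×X2):
  M: [ 1  0 -3  2]
  I: [ 0  1 -2 -3]
  [M]: (2)·1+(1)·0+(1)·-3+(-2)·2 = -5
  [I]: (2)·0+(1)·1+(1)·-2+(-2)·-3 = 5
⇒ M^-5 I^5

{"M": -5, "I": 5}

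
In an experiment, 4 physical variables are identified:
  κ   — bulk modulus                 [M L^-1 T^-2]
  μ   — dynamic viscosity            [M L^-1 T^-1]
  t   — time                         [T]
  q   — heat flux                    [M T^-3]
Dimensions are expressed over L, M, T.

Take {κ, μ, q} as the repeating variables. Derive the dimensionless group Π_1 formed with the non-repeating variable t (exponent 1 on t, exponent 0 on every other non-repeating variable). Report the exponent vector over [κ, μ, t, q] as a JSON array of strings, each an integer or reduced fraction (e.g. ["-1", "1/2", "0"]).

["1", "-1", "1", "0"]

Write exponents as rows L,M,T / cols κ,μ,t,q:
  L: [-1 -1  0  0]
  M: [ 1  1  0  1]
  T: [-2 -1  1 -3]
RREF → pivots at {κ,μ,q} ⇒ r = 3
Pivot set = {κ,μ,q}, free = {t}
RREF:
  r0: [   1    0   -1    0]
  r1: [   0    1    1    0]
  r2: [   0    0    0    1]
Fix exponent of t at 1; solve each RREF row for its pivot's exponent:
  r0: exp(κ) + (-1)·1 = 0 ⇒ exp(κ) = 1
  r1: exp(μ) + (1)·1 = 0 ⇒ exp(μ) = -1
  r2: exp(q) + (0)·1 = 0 ⇒ exp(q) = 0
Π_1 = κ · μ^-1 · t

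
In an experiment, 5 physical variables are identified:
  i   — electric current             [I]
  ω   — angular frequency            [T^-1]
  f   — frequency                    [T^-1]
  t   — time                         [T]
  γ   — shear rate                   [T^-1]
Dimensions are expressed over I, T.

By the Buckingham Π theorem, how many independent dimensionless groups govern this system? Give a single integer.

Write exponents as rows I,T / cols i,ω,f,t,γ:
  I: [ 1  0  0  0  0]
  T: [ 0 -1 -1  1 -1]
Row reduction gives pivot columns i,ω; rank = 2
n=5, r=2 ⇒ 3 dimensionless groups

3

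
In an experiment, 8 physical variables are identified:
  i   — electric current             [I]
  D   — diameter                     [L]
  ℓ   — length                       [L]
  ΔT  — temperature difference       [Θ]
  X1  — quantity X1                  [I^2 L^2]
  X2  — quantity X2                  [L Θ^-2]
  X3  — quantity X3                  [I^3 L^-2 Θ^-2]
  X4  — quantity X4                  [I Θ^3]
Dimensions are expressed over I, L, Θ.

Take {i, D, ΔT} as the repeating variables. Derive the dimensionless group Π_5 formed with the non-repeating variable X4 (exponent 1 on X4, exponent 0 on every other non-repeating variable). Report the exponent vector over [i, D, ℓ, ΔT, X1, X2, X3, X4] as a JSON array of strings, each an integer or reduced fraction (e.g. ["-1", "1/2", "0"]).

Exponent matrix [I,L,Θ] × [i,D,ℓ,ΔT,X1,X2,X3,X4]:
  I: [ 1  0  0  0  2  0  3  1]
  L: [ 0  1  1  0  2  1 -2  0]
  Θ: [ 0  0  0  1  0 -2 -2  3]
RREF → pivots at {i,D,ΔT} ⇒ r = 3
Repeat: i,D,ΔT; free: ℓ,X1,X2,X3,X4
RREF:
  r0: [   1    0    0    0    2    0    3    1]
  r1: [   0    1    1    0    2    1   -2    0]
  r2: [   0    0    0    1    0   -2   -2    3]
Fix exponent of X4 at 1, ℓ at 0, X1 at 0, X2 at 0, X3 at 0; solve each RREF row for its pivot's exponent:
  r0: exp(i) + (1)·1 = 0 ⇒ exp(i) = -1
  r1: exp(D) + (0)·1 = 0 ⇒ exp(D) = 0
  r2: exp(ΔT) + (3)·1 = 0 ⇒ exp(ΔT) = -3
Π_5 = i^-1 · ΔT^-3 · X4

["-1", "0", "0", "-3", "0", "0", "0", "1"]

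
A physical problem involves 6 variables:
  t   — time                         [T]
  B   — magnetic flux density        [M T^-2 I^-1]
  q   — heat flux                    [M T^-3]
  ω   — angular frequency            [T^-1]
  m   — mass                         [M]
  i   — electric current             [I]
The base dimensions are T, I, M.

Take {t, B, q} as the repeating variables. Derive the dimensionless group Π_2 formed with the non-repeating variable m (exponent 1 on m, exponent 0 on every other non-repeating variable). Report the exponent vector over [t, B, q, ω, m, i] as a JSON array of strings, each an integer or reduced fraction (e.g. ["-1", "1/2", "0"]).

["-3", "0", "-1", "0", "1", "0"]

Dimensional matrix (T×I×M by t×B×q×ω×m×i):
  T: [ 1 -2 -3 -1  0  0]
  I: [ 0 -1  0  0  0  1]
  M: [ 0  1  1  0  1  0]
Echelon form has 3 nonzero rows (pivots: t,B,q)
Pivot set = {t,B,q}, free = {ω,m,i}
RREF:
  r0: [   1    0    0   -1    3    1]
  r1: [   0    1    0    0    0   -1]
  r2: [   0    0    1    0    1    1]
Fix exponent of m at 1, ω at 0, i at 0; solve each RREF row for its pivot's exponent:
  r0: exp(t) + (3)·1 = 0 ⇒ exp(t) = -3
  r1: exp(B) + (0)·1 = 0 ⇒ exp(B) = 0
  r2: exp(q) + (1)·1 = 0 ⇒ exp(q) = -1
Π_2 = t^-3 · q^-1 · m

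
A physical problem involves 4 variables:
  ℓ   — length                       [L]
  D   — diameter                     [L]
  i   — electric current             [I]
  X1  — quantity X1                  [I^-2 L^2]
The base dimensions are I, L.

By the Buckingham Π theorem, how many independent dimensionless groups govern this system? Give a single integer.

Write exponents as rows I,L / cols ℓ,D,i,X1:
  I: [ 0  0  1 -2]
  L: [ 1  1  0  2]
RREF → pivots at {ℓ,i} ⇒ r = 2
4 vars − rank 2 = 2 Π groups

2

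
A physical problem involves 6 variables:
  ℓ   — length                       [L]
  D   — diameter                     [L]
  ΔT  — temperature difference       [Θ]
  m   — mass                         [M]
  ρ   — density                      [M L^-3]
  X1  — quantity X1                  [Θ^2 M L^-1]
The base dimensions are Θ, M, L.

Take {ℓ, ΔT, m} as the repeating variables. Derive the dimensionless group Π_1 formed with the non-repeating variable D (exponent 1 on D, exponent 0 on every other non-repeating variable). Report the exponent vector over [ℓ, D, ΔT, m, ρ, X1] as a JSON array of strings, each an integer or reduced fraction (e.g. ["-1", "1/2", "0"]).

["-1", "1", "0", "0", "0", "0"]

Exponent matrix [Θ,M,L] × [ℓ,D,ΔT,m,ρ,X1]:
  Θ: [ 0  0  1  0  0  2]
  M: [ 0  0  0  1  1  1]
  L: [ 1  1  0  0 -3 -1]
Echelon form has 3 nonzero rows (pivots: ℓ,ΔT,m)
Pivot set = {ℓ,ΔT,m}, free = {D,ρ,X1}
RREF:
  r0: [   1    1    0    0   -3   -1]
  r1: [   0    0    1    0    0    2]
  r2: [   0    0    0    1    1    1]
Fix exponent of D at 1, ρ at 0, X1 at 0; solve each RREF row for its pivot's exponent:
  r0: exp(ℓ) + (1)·1 = 0 ⇒ exp(ℓ) = -1
  r1: exp(ΔT) + (0)·1 = 0 ⇒ exp(ΔT) = 0
  r2: exp(m) + (0)·1 = 0 ⇒ exp(m) = 0
Π_1 = ℓ^-1 · D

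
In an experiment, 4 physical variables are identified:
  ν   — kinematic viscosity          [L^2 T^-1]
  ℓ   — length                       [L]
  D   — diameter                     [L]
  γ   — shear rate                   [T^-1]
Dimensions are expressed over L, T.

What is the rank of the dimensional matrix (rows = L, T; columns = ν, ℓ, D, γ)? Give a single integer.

2

Write exponents as rows L,T / cols ν,ℓ,D,γ:
  L: [ 2  1  1  0]
  T: [-1  0  0 -1]
Row reduction gives pivot columns ν,ℓ; rank = 2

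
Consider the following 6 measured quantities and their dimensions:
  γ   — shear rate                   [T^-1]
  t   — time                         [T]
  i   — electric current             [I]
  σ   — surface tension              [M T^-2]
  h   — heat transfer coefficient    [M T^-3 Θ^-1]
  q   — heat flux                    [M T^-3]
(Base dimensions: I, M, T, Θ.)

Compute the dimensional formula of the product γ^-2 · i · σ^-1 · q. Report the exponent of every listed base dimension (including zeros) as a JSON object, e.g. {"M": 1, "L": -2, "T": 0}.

{"I": 1, "M": 0, "T": 1, "Θ": 0}

Exponent matrix [I,M,T,Θ] × [γ,t,i,σ,h,q]:
  I: [ 0  0  1  0  0  0]
  M: [ 0  0  0  1  1  1]
  T: [-1  1  0 -2 -3 -3]
  Θ: [ 0  0  0  0 -1  0]
  [I]: (-2)·0+(1)·1+(-1)·0+(1)·0 = 1
  [M]: (-2)·0+(1)·0+(-1)·1+(1)·1 = 0
  [T]: (-2)·-1+(1)·0+(-1)·-2+(1)·-3 = 1
  [Θ]: (-2)·0+(1)·0+(-1)·0+(1)·0 = 0
⇒ I T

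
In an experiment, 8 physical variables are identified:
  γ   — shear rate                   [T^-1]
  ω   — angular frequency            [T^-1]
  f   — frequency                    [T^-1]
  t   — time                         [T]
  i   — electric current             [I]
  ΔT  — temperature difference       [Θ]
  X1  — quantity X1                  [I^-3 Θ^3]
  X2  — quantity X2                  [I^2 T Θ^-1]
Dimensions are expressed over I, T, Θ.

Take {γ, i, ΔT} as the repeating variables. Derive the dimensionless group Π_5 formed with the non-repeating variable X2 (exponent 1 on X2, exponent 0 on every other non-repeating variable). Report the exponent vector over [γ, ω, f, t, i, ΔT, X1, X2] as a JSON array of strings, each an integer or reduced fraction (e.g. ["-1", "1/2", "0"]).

["1", "0", "0", "0", "-2", "1", "0", "1"]

Write exponents as rows I,T,Θ / cols γ,ω,f,t,i,ΔT,X1,X2:
  I: [ 0  0  0  0  1  0 -3  2]
  T: [-1 -1 -1  1  0  0  0  1]
  Θ: [ 0  0  0  0  0  1  3 -1]
Row reduction gives pivot columns γ,i,ΔT; rank = 3
Repeat: γ,i,ΔT; free: ω,f,t,X1,X2
RREF:
  r0: [   1    1    1   -1    0    0    0   -1]
  r1: [   0    0    0    0    1    0   -3    2]
  r2: [   0    0    0    0    0    1    3   -1]
Fix exponent of X2 at 1, ω at 0, f at 0, t at 0, X1 at 0; solve each RREF row for its pivot's exponent:
  r0: exp(γ) + (-1)·1 = 0 ⇒ exp(γ) = 1
  r1: exp(i) + (2)·1 = 0 ⇒ exp(i) = -2
  r2: exp(ΔT) + (-1)·1 = 0 ⇒ exp(ΔT) = 1
Π_5 = γ · i^-2 · ΔT · X2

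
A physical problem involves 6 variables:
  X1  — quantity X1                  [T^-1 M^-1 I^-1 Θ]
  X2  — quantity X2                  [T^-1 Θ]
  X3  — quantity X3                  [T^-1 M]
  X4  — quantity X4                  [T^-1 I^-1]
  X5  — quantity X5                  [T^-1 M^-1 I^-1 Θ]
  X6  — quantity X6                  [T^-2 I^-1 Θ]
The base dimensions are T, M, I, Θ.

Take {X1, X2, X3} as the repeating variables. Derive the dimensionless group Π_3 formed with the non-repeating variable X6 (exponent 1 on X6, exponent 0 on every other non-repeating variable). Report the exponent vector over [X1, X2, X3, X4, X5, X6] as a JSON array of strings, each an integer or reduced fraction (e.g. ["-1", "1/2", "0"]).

["-1", "0", "-1", "0", "0", "1"]

Write exponents as rows T,M,I,Θ / cols X1,X2,X3,X4,X5,X6:
  T: [-1 -1 -1 -1 -1 -2]
  M: [-1  0  1  0 -1  0]
  I: [-1  0  0 -1 -1 -1]
  Θ: [ 1  1  0  0  1  1]
Row reduction gives pivot columns X1,X2,X3; rank = 3
Repeat: X1,X2,X3; free: X4,X5,X6
RREF:
  r0: [   1    0    0    1    1    1]
  r1: [   0    1    0   -1    0    0]
  r2: [   0    0    1    1    0    1]
  r3: [   0    0    0    0    0    0]
Fix exponent of X6 at 1, X4 at 0, X5 at 0; solve each RREF row for its pivot's exponent:
  r0: exp(X1) + (1)·1 = 0 ⇒ exp(X1) = -1
  r1: exp(X2) + (0)·1 = 0 ⇒ exp(X2) = 0
  r2: exp(X3) + (1)·1 = 0 ⇒ exp(X3) = -1
Π_3 = X1^-1 · X3^-1 · X6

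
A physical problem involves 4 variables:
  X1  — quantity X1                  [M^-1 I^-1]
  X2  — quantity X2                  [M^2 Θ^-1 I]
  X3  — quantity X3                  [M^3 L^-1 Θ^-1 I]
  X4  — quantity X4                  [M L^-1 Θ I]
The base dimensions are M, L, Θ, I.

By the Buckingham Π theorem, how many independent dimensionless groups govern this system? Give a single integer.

1

Write exponents as rows M,L,Θ,I / cols X1,X2,X3,X4:
  M: [-1  2  3  1]
  L: [ 0  0 -1 -1]
  Θ: [ 0 -1 -1  1]
  I: [-1  1  1  1]
Row reduction gives pivot columns X1,X2,X3; rank = 3
n=4, r=3 ⇒ 1 dimensionless group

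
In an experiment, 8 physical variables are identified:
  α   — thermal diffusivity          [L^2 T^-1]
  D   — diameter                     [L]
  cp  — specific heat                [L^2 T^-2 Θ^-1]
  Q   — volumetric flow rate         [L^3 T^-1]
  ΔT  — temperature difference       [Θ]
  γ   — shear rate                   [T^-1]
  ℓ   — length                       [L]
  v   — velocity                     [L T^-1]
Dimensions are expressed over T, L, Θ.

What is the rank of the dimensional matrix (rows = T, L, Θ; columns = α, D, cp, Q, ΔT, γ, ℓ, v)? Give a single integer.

Dimensional matrix (T×L×Θ by α×D×cp×Q×ΔT×γ×ℓ×v):
  T: [-1  0 -2 -1  0 -1  0 -1]
  L: [ 2  1  2  3  0  0  1  1]
  Θ: [ 0  0 -1  0  1  0  0  0]
Echelon form has 3 nonzero rows (pivots: α,D,cp)

3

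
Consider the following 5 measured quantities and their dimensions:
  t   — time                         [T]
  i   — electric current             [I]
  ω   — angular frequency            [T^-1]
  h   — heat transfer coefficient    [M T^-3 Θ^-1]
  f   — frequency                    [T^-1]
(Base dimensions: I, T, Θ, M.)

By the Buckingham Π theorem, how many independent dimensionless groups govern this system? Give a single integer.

2

Write exponents as rows I,T,Θ,M / cols t,i,ω,h,f:
  I: [ 0  1  0  0  0]
  T: [ 1  0 -1 -3 -1]
  Θ: [ 0  0  0 -1  0]
  M: [ 0  0  0  1  0]
Echelon form has 3 nonzero rows (pivots: t,i,h)
5 vars − rank 3 = 2 Π groups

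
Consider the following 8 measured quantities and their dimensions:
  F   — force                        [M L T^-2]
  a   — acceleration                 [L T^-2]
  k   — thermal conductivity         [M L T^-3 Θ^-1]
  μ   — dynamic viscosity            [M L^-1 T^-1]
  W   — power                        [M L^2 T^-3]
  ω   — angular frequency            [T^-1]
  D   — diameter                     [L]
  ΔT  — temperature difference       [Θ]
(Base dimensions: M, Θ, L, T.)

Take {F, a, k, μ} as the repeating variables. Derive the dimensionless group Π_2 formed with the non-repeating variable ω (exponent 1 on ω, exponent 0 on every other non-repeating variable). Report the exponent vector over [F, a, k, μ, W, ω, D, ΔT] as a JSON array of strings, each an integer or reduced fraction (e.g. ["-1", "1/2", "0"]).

["1/3", "-2/3", "0", "-1/3", "0", "1", "0", "0"]

Dimensional matrix (M×Θ×L×T by F×a×k×μ×W×ω×D×ΔT):
  M: [ 1  0  1  1  1  0  0  0]
  Θ: [ 0  0 -1  0  0  0  0  1]
  L: [ 1  1  1 -1  2  0  1  0]
  T: [-2 -2 -3 -1 -3 -1  0  0]
RREF → pivots at {F,a,k,μ} ⇒ r = 4
Repeat: F,a,k,μ; free: W,ω,D,ΔT
RREF:
  r0: [   1    0    0    0  4/3 -1/3  2/3  2/3]
  r1: [   0    1    0    0  1/3  2/3 -1/3  2/3]
  r2: [   0    0    1    0    0    0    0   -1]
  r3: [   0    0    0    1 -1/3  1/3 -2/3  1/3]
Fix exponent of ω at 1, W at 0, D at 0, ΔT at 0; solve each RREF row for its pivot's exponent:
  r0: exp(F) + (-1/3)·1 = 0 ⇒ exp(F) = 1/3
  r1: exp(a) + (2/3)·1 = 0 ⇒ exp(a) = -2/3
  r2: exp(k) + (0)·1 = 0 ⇒ exp(k) = 0
  r3: exp(μ) + (1/3)·1 = 0 ⇒ exp(μ) = -1/3
Π_2 = F^(1/3) · a^(-2/3) · μ^(-1/3) · ω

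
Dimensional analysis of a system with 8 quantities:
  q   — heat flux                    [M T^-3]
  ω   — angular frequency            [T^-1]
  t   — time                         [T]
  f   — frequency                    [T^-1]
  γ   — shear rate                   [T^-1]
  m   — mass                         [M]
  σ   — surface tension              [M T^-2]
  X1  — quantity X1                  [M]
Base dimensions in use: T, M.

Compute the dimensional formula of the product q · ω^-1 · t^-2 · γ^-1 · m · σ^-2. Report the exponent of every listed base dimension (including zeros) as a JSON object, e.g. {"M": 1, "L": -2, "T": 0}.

Exponent matrix [T,M] × [q,ω,t,f,γ,m,σ,X1]:
  T: [-3 -1  1 -1 -1  0 -2  0]
  M: [ 1  0  0  0  0  1  1  1]
  [T]: (1)·-3+(-1)·-1+(-2)·1+(-1)·-1+(1)·0+(-2)·-2 = 1
  [M]: (1)·1+(-1)·0+(-2)·0+(-1)·0+(1)·1+(-2)·1 = 0
⇒ T

{"T": 1, "M": 0}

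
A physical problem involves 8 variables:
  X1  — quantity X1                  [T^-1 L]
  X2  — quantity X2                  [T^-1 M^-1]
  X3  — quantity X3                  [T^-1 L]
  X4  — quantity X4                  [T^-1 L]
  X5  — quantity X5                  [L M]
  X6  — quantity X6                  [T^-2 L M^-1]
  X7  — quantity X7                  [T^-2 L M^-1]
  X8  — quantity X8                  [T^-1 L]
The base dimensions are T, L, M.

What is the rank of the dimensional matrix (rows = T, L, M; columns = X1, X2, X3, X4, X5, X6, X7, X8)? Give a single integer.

Dimensional matrix (T×L×M by X1×X2×X3×X4×X5×X6×X7×X8):
  T: [-1 -1 -1 -1  0 -2 -2 -1]
  L: [ 1  0  1  1  1  1  1  1]
  M: [ 0 -1  0  0  1 -1 -1  0]
RREF → pivots at {X1,X2} ⇒ r = 2

2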